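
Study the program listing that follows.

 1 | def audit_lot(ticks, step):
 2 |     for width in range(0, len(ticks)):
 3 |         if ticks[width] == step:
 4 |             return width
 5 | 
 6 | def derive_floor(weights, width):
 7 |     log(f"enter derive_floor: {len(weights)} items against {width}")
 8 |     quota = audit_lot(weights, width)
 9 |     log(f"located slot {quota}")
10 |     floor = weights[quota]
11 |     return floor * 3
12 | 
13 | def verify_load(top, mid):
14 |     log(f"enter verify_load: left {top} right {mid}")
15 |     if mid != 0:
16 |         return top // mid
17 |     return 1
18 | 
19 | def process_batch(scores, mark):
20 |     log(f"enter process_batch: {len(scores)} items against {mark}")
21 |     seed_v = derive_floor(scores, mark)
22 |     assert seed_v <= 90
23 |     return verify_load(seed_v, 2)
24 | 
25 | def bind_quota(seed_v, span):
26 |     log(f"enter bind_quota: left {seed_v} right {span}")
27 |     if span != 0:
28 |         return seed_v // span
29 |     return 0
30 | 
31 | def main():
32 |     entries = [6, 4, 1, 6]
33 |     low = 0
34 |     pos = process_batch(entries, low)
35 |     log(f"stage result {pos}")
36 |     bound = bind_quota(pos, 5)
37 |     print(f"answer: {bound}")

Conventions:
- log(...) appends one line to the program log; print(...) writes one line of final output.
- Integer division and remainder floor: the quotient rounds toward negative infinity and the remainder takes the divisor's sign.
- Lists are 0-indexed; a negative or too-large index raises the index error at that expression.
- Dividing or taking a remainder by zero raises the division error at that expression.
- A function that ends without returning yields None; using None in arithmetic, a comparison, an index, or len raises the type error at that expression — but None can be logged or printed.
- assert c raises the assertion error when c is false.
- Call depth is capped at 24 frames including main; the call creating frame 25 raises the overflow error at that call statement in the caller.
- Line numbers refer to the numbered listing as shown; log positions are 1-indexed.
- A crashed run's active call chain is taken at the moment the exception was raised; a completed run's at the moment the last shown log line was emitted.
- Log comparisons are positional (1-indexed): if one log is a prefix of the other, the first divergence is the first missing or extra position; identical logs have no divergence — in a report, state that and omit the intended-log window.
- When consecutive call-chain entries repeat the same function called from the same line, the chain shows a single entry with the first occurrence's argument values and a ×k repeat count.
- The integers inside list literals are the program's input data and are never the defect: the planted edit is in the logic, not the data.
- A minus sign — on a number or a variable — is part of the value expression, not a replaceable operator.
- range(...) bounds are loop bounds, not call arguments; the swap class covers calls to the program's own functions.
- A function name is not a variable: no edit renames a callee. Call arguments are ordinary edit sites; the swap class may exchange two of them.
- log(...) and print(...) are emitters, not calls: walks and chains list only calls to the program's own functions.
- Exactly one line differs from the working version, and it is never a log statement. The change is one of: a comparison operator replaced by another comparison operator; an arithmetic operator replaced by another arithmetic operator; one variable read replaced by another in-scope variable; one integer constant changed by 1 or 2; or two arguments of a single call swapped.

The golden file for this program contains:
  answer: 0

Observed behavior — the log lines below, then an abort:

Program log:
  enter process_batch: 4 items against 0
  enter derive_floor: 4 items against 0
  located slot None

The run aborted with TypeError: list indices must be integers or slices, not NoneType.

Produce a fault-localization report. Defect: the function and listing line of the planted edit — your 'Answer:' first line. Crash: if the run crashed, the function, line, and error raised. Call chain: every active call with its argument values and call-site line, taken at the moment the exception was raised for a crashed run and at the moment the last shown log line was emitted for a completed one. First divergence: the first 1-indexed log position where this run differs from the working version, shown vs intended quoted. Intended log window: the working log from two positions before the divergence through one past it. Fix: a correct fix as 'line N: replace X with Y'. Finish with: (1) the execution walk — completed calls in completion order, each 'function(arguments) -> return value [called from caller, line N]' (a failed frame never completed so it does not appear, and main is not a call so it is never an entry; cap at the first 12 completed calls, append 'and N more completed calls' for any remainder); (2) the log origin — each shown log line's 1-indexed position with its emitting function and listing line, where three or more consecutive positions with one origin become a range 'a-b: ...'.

Answer: the defect is in main at line 33.
Key observation: At log position 1 the runs split — shown 'enter process_batch: 4 items against 0', but the working version logs 'enter process_batch: 4 items against 1'.
Crash: derive_floor, line 10, TypeError.
Call chain: main -> process_batch([6, 4, 1, 6], 0) (called at line 34) -> derive_floor([6, 4, 1, 6], 0) (called at line 21).
First divergence: position 1 — the shown line 'enter process_batch: 4 items against 0' should read 'enter process_batch: 4 items against 1'.
Intended log window:
  1: enter process_batch: 4 items against 1
  2: enter derive_floor: 4 items against 1
Execution walk:
  audit_lot([6, 4, 1, 6], 0) -> None  [called from derive_floor, line 8]
Origin of each log line:
  1: emitted by process_batch (line 20)
  2: emitted by derive_floor (line 7)
  3: emitted by derive_floor (line 9)
A correct fix: line 33: replace `0` with `1`.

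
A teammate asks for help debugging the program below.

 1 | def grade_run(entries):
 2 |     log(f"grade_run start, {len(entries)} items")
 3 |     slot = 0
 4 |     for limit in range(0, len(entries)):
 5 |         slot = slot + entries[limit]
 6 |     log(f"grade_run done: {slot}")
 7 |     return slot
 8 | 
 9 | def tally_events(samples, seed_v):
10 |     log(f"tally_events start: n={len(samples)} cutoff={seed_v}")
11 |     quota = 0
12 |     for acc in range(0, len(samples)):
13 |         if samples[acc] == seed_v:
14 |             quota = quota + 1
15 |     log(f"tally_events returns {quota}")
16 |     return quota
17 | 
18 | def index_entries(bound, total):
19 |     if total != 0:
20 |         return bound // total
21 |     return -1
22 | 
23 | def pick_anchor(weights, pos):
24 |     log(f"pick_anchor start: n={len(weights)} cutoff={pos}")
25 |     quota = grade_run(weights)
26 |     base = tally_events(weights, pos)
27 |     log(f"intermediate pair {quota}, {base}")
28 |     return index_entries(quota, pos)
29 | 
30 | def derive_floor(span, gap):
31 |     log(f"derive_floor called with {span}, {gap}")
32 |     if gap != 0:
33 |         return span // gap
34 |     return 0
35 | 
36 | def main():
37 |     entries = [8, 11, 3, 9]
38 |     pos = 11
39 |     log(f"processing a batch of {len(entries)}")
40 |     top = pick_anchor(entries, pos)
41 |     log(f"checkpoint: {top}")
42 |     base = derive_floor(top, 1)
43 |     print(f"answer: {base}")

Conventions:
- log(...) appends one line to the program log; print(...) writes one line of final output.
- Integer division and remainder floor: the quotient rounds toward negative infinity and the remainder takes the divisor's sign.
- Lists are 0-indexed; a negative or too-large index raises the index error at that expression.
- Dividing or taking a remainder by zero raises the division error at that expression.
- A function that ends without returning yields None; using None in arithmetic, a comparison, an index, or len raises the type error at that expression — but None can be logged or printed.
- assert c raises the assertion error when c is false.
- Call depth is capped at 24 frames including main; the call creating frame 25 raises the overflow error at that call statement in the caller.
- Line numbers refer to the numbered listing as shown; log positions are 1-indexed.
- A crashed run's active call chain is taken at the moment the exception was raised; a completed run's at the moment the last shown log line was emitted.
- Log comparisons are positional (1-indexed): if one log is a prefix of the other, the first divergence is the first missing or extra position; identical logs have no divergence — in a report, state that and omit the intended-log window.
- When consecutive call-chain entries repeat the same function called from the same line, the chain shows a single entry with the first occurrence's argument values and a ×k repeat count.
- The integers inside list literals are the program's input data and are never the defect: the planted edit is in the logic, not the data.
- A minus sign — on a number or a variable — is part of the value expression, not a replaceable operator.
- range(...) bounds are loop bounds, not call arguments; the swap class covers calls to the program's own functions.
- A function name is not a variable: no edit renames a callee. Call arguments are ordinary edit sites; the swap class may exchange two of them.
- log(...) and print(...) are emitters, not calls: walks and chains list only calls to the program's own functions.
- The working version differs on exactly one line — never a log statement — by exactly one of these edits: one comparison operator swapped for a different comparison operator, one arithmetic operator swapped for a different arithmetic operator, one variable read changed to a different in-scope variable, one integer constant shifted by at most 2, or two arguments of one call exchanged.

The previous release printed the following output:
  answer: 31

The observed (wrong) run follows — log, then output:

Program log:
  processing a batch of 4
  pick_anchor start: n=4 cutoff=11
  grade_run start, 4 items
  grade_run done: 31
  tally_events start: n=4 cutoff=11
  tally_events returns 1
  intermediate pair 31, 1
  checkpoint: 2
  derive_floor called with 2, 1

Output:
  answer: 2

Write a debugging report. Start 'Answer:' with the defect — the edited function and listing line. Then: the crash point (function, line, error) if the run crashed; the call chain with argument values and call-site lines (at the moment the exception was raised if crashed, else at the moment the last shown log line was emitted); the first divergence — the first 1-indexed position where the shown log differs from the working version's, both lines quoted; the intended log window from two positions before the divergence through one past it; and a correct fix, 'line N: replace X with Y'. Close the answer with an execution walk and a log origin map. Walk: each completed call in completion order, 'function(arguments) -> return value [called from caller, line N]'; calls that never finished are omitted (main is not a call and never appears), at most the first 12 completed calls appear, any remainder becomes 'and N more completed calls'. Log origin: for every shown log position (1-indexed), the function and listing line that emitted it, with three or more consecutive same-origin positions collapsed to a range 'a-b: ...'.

Answer: the defect is in pick_anchor at line 28.
The tell: The log first diverges at position 8: the faulty run prints 'checkpoint: 2' where the working version prints 'checkpoint: 31'.
Call chain: main -> derive_floor(2, 1) (called at line 42).
First divergence: position 8 — the shown line 'checkpoint: 2' should read 'checkpoint: 31'.
Intended log window:
  6: tally_events returns 1
  7: intermediate pair 31, 1
  8: checkpoint: 31
  9: derive_floor called with 31, 1
Execution walk:
  grade_run([8, 11, 3, 9]) -> 31  [called from pick_anchor, line 25]
  tally_events([8, 11, 3, 9], 11) -> 1  [called from pick_anchor, line 26]
  index_entries(31, 11) -> 2  [called from pick_anchor, line 28]
  pick_anchor([8, 11, 3, 9], 11) -> 2  [called from main, line 40]
  derive_floor(2, 1) -> 2  [called from main, line 42]
Log origins:
  1: logged in main at line 39
  2: logged in pick_anchor at line 24
  3: logged in grade_run at line 2
  4: logged in grade_run at line 6
  5: logged in tally_events at line 10
  6: logged in tally_events at line 15
  7: logged in pick_anchor at line 27
  8: logged in main at line 41
  9: logged in derive_floor at line 31
A correct fix: line 28: replace `pos` with `base`.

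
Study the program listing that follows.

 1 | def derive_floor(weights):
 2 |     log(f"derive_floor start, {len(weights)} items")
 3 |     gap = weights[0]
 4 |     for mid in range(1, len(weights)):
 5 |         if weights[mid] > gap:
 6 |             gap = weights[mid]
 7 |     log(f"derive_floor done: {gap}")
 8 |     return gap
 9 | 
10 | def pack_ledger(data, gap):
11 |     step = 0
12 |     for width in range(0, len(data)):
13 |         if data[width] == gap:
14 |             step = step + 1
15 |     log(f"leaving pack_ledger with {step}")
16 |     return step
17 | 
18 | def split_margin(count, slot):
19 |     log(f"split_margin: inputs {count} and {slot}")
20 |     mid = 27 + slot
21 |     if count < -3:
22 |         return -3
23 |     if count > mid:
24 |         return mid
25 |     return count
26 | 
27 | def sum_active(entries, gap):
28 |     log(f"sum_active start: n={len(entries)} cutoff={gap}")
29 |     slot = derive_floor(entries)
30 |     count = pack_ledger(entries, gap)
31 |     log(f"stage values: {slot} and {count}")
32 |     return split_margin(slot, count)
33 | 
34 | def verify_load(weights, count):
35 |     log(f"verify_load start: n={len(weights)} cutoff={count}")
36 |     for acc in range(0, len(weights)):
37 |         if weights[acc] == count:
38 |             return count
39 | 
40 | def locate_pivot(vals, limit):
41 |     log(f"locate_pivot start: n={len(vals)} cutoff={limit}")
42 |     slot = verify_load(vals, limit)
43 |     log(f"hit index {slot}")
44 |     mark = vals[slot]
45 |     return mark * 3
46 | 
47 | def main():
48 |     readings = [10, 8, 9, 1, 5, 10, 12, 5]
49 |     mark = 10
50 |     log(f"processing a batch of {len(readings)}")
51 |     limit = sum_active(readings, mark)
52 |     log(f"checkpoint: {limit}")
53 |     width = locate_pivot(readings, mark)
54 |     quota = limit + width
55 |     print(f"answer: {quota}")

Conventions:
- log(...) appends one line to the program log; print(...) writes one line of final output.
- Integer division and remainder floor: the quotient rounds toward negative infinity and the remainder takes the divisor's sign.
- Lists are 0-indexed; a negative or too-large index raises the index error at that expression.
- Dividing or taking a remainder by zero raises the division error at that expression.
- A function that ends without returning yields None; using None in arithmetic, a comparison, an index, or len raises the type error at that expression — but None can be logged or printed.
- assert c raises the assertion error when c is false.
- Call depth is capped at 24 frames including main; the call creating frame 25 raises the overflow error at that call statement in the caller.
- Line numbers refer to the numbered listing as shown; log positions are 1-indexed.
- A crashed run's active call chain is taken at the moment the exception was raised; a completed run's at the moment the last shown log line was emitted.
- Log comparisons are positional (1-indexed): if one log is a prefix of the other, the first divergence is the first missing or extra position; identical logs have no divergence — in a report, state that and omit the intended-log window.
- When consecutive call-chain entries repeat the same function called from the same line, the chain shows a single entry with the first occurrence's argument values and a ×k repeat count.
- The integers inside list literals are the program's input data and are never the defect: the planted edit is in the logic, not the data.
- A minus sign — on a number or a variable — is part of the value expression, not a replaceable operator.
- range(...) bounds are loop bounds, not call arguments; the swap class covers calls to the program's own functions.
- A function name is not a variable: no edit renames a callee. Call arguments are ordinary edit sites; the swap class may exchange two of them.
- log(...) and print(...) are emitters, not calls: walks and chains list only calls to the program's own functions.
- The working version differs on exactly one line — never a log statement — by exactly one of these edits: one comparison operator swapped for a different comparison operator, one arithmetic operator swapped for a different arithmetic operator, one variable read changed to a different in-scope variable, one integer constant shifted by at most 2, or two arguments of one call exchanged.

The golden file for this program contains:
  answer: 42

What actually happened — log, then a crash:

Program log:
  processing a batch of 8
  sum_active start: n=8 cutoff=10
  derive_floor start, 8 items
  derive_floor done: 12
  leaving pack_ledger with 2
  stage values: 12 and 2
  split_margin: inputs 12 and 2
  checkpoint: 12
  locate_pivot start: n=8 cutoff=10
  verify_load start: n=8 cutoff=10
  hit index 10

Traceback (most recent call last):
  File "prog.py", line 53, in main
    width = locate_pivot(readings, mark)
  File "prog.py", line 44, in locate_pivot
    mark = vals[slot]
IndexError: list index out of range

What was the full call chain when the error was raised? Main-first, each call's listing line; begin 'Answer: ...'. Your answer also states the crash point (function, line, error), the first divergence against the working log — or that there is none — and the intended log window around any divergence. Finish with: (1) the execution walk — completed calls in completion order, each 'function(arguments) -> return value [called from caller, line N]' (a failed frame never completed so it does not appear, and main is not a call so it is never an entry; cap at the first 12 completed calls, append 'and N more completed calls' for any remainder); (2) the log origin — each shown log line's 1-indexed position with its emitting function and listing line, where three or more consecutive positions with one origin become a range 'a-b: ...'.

Answer: main -> locate_pivot (called at line 53).
Key observation: Everything matches until log position 11, which reads 'hit index 10' in place of 'hit index 0'.
Crash: locate_pivot, line 44, IndexError.
First divergence: position 11; shown 'hit index 10' vs intended 'hit index 0'.
Intended log window:
  9: locate_pivot start: n=8 cutoff=10
  10: verify_load start: n=8 cutoff=10
  11: hit index 0
Execution walk:
  derive_floor([10, 8, 9, 1, 5, 10, 12, 5]) -> 12  [called from sum_active, line 29]
  pack_ledger([10, 8, 9, 1, 5, 10, 12, 5], 10) -> 2  [called from sum_active, line 30]
  split_margin(12, 2) -> 12  [called from sum_active, line 32]
  sum_active([10, 8, 9, 1, 5, 10, 12, 5], 10) -> 12  [called from main, line 51]
  verify_load([10, 8, 9, 1, 5, 10, 12, 5], 10) -> 10  [called from locate_pivot, line 42]
Log origins:
  1 — main, line 50
  2 — sum_active, line 28
  3 — derive_floor, line 2
  4 — derive_floor, line 7
  5 — pack_ledger, line 15
  6 — sum_active, line 31
  7 — split_margin, line 19
  8 — main, line 52
  9 — locate_pivot, line 41
  10 — verify_load, line 35
  11 — locate_pivot, line 43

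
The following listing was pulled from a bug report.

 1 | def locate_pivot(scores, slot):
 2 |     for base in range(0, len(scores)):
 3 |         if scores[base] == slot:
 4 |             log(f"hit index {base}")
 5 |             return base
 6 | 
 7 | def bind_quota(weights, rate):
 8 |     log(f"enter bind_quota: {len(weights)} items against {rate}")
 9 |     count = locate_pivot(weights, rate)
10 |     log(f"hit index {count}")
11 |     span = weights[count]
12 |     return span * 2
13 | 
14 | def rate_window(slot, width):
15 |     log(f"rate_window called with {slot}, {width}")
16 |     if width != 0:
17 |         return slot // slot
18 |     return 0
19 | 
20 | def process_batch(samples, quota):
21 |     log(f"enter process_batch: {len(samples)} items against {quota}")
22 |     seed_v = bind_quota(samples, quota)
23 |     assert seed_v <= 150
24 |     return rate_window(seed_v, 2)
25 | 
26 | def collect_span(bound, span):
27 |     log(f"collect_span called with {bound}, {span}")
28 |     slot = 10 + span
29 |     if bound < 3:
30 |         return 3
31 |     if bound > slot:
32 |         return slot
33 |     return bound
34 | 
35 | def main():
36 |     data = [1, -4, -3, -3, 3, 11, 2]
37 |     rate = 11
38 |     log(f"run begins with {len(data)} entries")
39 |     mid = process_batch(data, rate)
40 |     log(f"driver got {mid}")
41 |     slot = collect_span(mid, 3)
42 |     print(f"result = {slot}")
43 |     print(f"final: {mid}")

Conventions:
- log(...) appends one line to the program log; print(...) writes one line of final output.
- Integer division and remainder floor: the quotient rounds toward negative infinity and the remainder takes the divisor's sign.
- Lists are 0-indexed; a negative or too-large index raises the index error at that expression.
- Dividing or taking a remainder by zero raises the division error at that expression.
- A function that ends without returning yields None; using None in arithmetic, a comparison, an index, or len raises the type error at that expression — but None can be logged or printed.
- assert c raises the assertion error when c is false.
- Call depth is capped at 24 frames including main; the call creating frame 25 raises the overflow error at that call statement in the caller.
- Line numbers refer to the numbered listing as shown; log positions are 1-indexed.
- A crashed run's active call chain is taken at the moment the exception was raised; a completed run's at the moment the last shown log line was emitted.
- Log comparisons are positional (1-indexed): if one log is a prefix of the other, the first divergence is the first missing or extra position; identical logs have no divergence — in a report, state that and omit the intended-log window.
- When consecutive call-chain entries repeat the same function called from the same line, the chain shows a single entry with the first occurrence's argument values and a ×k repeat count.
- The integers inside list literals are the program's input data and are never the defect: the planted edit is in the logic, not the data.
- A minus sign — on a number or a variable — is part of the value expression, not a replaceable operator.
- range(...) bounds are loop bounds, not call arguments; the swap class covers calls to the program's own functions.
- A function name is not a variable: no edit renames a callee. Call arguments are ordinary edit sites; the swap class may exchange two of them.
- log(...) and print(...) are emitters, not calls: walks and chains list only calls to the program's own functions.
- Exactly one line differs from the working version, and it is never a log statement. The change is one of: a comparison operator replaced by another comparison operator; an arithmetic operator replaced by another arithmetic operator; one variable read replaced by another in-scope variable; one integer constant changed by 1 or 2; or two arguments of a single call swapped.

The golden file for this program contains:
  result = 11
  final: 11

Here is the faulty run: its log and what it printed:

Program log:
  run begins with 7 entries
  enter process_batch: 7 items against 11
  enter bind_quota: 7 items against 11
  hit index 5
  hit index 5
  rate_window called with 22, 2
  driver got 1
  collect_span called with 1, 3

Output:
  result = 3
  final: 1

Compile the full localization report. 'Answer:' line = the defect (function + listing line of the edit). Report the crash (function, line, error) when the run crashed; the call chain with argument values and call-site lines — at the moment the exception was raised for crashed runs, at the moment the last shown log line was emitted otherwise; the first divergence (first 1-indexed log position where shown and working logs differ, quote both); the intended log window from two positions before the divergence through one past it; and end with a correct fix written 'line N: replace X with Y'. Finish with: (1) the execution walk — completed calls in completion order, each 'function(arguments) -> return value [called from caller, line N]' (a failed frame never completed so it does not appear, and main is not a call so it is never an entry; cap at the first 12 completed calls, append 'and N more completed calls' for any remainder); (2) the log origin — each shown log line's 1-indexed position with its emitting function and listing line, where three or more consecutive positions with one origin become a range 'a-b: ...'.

Answer: the defect is in rate_window at line 17.
The tell: Position 7 is the first bad log line: 'driver got 1' should read 'driver got 11'.
Call chain: main -> collect_span(1, 3) (called at line 41).
First divergence: position 7 — shown 'driver got 1', intended 'driver got 11'.
Intended log window:
  5: hit index 5
  6: rate_window called with 22, 2
  7: driver got 11
  8: collect_span called with 11, 3
Execution walk:
  locate_pivot([1, -4, -3, -3, 3, 11, 2], 11) -> 5  [called from bind_quota, line 9]
  bind_quota([1, -4, -3, -3, 3, 11, 2], 11) -> 22  [called from process_batch, line 22]
  rate_window(22, 2) -> 1  [called from process_batch, line 24]
  process_batch([1, -4, -3, -3, 3, 11, 2], 11) -> 1  [called from main, line 39]
  collect_span(1, 3) -> 3  [called from main, line 41]
Origin of each log line:
  1: emitted by main (line 38)
  2: emitted by process_batch (line 21)
  3: emitted by bind_quota (line 8)
  4: emitted by locate_pivot (line 4)
  5: emitted by bind_quota (line 10)
  6: emitted by rate_window (line 15)
  7: emitted by main (line 40)
  8: emitted by collect_span (line 27)
A correct fix: line 17: replace `slot // slot` with `slot // width`.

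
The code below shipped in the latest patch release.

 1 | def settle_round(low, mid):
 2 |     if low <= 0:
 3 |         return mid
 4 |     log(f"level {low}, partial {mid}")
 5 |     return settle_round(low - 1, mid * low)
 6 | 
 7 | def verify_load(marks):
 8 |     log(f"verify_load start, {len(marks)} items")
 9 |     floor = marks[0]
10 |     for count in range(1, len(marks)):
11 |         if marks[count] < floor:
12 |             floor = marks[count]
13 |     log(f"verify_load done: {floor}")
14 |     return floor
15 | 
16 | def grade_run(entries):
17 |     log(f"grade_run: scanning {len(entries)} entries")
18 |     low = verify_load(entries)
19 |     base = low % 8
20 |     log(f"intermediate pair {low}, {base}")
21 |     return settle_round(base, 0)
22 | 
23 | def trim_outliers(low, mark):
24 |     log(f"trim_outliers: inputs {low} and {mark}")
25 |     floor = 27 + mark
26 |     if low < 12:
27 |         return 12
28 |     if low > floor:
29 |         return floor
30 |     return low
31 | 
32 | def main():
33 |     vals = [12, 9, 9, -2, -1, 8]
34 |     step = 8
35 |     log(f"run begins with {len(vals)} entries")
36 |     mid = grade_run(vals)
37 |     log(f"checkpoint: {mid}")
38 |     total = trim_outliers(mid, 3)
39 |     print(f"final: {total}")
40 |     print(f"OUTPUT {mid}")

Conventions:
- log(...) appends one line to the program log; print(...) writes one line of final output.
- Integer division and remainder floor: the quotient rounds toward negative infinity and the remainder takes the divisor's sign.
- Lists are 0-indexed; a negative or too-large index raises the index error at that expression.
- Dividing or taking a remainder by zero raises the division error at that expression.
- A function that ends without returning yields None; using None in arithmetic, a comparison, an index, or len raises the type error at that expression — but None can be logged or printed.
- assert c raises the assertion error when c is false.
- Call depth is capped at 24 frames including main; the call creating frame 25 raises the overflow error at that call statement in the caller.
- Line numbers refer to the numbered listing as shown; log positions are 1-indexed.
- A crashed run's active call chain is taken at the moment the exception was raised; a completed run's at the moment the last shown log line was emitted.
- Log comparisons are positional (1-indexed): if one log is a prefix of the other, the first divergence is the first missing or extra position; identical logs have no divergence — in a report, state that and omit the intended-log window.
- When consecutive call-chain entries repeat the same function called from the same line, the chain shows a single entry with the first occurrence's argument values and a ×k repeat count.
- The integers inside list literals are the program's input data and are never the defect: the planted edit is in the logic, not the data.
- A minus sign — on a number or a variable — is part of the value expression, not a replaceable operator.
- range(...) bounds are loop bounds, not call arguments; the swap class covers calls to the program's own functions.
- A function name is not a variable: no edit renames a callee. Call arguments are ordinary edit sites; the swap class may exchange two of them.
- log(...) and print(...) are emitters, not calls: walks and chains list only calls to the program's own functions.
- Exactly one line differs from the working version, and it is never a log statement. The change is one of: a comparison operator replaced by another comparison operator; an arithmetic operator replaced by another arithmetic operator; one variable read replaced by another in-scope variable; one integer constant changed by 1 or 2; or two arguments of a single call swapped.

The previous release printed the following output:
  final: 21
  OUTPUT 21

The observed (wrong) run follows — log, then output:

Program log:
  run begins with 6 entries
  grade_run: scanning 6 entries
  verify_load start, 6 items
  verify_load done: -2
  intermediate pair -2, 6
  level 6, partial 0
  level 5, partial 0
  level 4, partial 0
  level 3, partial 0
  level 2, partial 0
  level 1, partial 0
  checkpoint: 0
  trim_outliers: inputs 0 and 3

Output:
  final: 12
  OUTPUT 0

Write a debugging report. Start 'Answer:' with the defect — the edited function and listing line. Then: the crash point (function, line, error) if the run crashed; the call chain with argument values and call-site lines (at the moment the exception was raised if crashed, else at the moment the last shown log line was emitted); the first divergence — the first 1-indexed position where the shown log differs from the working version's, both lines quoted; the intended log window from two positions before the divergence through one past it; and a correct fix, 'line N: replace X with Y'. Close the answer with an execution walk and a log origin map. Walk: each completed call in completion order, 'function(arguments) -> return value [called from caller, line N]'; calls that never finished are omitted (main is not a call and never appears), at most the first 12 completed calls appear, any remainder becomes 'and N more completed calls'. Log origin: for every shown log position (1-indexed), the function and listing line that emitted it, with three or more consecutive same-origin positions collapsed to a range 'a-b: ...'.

Answer: the defect is in settle_round at line 5.
The tell: At log position 7 the runs split — shown 'level 5, partial 0', but the working version logs 'level 5, partial 6'.
Call chain: main -> trim_outliers(0, 3) (called at line 38).
First divergence: position 7 — shown 'level 5, partial 0', intended 'level 5, partial 6'.
Intended log window:
  5: intermediate pair -2, 6
  6: level 6, partial 0
  7: level 5, partial 6
  8: level 4, partial 11
Execution walk:
  verify_load([12, 9, 9, -2, -1, 8]) -> -2  [called from grade_run, line 18]
  settle_round(0, 0) -> 0  [called from settle_round, line 5]
  settle_round(1, 0) -> 0  [called from settle_round, line 5]
  settle_round(2, 0) -> 0  [called from settle_round, line 5]
  settle_round(3, 0) -> 0  [called from settle_round, line 5]
  settle_round(4, 0) -> 0  [called from settle_round, line 5]
  settle_round(5, 0) -> 0  [called from settle_round, line 5]
  settle_round(6, 0) -> 0  [called from grade_run, line 21]
  grade_run([12, 9, 9, -2, -1, 8]) -> 0  [called from main, line 36]
  trim_outliers(0, 3) -> 12  [called from main, line 38]
Log origins:
  1: from main, line 35
  2: from grade_run, line 17
  3: from verify_load, line 8
  4: from verify_load, line 13
  5: from grade_run, line 20
  6-11: from settle_round, line 4
  12: from main, line 37
  13: from trim_outliers, line 24
A correct fix: line 5: replace `*` with `+`.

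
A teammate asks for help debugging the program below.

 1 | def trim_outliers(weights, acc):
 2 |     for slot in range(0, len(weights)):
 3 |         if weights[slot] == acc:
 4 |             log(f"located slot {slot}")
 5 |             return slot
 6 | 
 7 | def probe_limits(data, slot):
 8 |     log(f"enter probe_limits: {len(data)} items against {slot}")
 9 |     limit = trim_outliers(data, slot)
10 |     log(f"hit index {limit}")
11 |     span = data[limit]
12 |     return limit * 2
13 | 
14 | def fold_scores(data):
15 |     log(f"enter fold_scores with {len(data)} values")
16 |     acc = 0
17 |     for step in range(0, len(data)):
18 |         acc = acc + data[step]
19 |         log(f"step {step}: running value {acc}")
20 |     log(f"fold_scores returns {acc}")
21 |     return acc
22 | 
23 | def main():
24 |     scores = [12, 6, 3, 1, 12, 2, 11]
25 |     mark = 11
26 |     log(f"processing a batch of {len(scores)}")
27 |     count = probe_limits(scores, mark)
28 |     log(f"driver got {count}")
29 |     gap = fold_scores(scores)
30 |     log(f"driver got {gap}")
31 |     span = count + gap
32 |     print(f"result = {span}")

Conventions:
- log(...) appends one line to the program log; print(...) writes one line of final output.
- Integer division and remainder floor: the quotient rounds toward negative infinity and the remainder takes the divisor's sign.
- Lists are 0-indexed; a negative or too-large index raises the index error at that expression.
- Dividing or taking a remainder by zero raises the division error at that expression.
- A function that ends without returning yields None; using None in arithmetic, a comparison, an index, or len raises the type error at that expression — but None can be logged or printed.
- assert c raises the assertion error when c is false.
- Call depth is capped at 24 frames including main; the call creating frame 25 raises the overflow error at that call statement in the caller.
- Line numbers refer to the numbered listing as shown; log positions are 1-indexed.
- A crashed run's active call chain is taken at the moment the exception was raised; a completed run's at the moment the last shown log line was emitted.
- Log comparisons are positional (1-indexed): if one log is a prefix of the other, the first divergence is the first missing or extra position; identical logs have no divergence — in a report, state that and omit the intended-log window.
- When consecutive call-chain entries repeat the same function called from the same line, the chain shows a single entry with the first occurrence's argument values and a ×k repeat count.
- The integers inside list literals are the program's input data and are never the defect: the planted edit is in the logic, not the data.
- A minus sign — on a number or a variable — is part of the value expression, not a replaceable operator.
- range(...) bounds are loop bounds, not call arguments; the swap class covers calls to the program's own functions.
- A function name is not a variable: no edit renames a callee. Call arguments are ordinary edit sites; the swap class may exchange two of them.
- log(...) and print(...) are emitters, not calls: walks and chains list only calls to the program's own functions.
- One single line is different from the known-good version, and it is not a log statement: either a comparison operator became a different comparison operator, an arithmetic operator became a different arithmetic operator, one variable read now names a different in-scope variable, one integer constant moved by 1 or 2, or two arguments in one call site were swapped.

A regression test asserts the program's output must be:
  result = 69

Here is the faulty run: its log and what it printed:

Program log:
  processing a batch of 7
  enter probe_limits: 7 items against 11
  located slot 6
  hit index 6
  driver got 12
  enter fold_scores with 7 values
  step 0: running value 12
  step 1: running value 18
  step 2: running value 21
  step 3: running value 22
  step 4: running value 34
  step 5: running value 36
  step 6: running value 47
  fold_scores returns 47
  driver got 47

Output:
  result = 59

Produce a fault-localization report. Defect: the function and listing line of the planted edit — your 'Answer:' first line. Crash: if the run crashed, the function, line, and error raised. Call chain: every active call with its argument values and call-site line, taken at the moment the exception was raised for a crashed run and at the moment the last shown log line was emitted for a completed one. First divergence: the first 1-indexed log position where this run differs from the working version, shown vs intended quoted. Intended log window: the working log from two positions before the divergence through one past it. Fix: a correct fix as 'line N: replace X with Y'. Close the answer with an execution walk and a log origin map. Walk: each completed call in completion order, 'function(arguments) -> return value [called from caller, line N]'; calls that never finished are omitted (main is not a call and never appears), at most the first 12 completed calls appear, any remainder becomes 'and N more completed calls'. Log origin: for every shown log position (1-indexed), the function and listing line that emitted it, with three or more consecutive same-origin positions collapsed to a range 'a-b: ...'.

Answer: the defect is in probe_limits at line 12.
Key observation: The log first diverges at position 5: the faulty run prints 'driver got 12' where the working version prints 'driver got 22'.
Call chain: main.
First divergence: position 5 — the shown line 'driver got 12' should read 'driver got 22'.
Intended log window:
  3: located slot 6
  4: hit index 6
  5: driver got 22
  6: enter fold_scores with 7 values
Execution walk:
  trim_outliers([12, 6, 3, 1, 12, 2, 11], 11) -> 6  [called from probe_limits, line 9]
  probe_limits([12, 6, 3, 1, 12, 2, 11], 11) -> 12  [called from main, line 27]
  fold_scores([12, 6, 3, 1, 12, 2, 11]) -> 47  [called from main, line 29]
Log origin:
  1: logged in main at line 26
  2: logged in probe_limits at line 8
  3: logged in trim_outliers at line 4
  4: logged in probe_limits at line 10
  5: logged in main at line 28
  6: logged in fold_scores at line 15
  7-13: logged in fold_scores at line 19
  14: logged in fold_scores at line 20
  15: logged in main at line 30
A correct fix: line 12: replace `limit` with `span`.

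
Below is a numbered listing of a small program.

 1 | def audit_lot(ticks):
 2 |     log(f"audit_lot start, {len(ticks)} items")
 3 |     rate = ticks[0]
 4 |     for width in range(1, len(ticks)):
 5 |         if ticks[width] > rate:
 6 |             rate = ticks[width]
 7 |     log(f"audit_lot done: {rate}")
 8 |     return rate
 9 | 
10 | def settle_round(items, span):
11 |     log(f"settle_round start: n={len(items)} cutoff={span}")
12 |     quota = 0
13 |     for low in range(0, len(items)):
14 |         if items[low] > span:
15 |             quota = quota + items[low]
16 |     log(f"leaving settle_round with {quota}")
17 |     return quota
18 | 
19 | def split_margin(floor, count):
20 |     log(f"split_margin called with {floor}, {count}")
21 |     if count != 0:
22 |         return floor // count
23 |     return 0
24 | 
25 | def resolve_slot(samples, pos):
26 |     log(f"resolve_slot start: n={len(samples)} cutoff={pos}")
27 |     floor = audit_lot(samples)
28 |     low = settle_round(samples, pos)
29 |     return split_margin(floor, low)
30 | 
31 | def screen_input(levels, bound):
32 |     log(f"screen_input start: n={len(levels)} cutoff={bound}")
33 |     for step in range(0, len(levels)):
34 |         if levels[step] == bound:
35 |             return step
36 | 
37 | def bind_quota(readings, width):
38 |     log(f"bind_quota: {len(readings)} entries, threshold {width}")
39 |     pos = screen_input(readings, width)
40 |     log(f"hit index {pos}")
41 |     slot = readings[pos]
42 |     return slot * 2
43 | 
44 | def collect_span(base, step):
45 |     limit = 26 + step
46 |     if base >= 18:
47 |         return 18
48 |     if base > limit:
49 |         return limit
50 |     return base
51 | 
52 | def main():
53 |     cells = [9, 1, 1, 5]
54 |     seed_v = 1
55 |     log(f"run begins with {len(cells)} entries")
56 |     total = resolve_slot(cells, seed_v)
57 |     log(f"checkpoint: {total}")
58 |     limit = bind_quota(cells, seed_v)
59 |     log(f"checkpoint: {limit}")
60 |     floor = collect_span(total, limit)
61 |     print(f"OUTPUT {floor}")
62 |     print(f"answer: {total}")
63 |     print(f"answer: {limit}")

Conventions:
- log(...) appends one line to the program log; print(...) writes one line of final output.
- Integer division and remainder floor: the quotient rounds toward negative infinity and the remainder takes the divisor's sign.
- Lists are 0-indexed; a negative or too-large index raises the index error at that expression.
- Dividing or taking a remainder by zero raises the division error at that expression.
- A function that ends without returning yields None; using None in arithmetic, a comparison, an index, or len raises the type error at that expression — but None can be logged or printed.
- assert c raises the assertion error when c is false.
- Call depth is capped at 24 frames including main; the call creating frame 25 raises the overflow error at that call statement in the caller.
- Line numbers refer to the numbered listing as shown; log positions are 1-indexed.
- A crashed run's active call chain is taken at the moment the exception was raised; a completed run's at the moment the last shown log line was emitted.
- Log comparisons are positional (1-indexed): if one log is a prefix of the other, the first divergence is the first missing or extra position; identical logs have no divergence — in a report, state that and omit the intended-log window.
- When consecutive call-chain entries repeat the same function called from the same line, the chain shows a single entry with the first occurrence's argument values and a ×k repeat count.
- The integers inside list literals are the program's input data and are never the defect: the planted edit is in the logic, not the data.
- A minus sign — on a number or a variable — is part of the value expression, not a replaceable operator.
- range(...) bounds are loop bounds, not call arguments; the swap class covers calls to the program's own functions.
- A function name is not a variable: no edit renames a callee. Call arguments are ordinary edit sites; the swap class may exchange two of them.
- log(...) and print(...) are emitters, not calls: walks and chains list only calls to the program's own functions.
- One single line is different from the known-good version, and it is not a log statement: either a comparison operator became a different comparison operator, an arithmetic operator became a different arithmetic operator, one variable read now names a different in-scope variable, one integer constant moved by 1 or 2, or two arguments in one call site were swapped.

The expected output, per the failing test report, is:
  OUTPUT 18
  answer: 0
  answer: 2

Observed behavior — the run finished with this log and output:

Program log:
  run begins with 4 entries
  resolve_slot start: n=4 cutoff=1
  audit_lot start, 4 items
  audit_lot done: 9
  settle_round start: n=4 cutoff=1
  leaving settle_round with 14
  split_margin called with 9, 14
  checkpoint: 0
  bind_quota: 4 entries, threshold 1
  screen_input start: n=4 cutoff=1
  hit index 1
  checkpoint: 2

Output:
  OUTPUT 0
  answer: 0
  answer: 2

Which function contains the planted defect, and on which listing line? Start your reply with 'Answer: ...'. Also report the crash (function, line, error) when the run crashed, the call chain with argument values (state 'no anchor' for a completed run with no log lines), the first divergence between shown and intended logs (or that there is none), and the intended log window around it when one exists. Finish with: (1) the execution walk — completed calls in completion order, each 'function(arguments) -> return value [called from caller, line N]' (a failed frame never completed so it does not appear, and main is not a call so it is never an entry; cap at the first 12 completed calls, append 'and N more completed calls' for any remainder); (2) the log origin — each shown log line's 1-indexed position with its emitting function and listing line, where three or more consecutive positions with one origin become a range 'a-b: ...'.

Answer: the defect is in collect_span at line 46.
Key observation: Log streams are identical — the defect surfaces only in the printed output.
Call chain: main.
First divergence: there is none — every log position agrees.
Execution walk:
  audit_lot([9, 1, 1, 5]) -> 9  [called from resolve_slot, line 27]
  settle_round([9, 1, 1, 5], 1) -> 14  [called from resolve_slot, line 28]
  split_margin(9, 14) -> 0  [called from resolve_slot, line 29]
  resolve_slot([9, 1, 1, 5], 1) -> 0  [called from main, line 56]
  screen_input([9, 1, 1, 5], 1) -> 1  [called from bind_quota, line 39]
  bind_quota([9, 1, 1, 5], 1) -> 2  [called from main, line 58]
  collect_span(0, 2) -> 0  [called from main, line 60]
Log origin:
  1: emitted by main (line 55)
  2: emitted by resolve_slot (line 26)
  3: emitted by audit_lot (line 2)
  4: emitted by audit_lot (line 7)
  5: emitted by settle_round (line 11)
  6: emitted by settle_round (line 16)
  7: emitted by split_margin (line 20)
  8: emitted by main (line 57)
  9: emitted by bind_quota (line 38)
  10: emitted by screen_input (line 32)
  11: emitted by bind_quota (line 40)
  12: emitted by main (line 59)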